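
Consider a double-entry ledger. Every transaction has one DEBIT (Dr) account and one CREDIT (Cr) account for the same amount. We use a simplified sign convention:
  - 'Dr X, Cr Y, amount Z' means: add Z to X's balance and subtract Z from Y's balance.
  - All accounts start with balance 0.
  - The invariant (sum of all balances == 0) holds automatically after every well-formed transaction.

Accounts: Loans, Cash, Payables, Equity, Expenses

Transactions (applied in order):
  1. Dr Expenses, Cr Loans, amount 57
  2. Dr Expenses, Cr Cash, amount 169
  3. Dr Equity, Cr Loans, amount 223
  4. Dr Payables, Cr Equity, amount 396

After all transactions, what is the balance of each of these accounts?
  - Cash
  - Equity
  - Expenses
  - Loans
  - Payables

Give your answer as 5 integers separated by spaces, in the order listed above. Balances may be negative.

Answer: -169 -173 226 -280 396

Derivation:
After txn 1 (Dr Expenses, Cr Loans, amount 57): Expenses=57 Loans=-57
After txn 2 (Dr Expenses, Cr Cash, amount 169): Cash=-169 Expenses=226 Loans=-57
After txn 3 (Dr Equity, Cr Loans, amount 223): Cash=-169 Equity=223 Expenses=226 Loans=-280
After txn 4 (Dr Payables, Cr Equity, amount 396): Cash=-169 Equity=-173 Expenses=226 Loans=-280 Payables=396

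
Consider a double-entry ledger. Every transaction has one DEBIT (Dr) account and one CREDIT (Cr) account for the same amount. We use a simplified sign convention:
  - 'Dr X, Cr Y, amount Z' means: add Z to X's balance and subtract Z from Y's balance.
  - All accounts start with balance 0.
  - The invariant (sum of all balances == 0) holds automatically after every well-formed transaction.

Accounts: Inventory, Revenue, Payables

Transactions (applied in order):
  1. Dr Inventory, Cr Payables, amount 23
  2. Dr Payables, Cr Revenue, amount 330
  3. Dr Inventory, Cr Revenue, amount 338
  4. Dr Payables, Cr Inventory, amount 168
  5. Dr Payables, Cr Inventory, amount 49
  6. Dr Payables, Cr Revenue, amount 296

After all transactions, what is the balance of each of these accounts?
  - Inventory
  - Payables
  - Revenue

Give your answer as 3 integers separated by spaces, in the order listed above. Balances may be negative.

Answer: 144 820 -964

Derivation:
After txn 1 (Dr Inventory, Cr Payables, amount 23): Inventory=23 Payables=-23
After txn 2 (Dr Payables, Cr Revenue, amount 330): Inventory=23 Payables=307 Revenue=-330
After txn 3 (Dr Inventory, Cr Revenue, amount 338): Inventory=361 Payables=307 Revenue=-668
After txn 4 (Dr Payables, Cr Inventory, amount 168): Inventory=193 Payables=475 Revenue=-668
After txn 5 (Dr Payables, Cr Inventory, amount 49): Inventory=144 Payables=524 Revenue=-668
After txn 6 (Dr Payables, Cr Revenue, amount 296): Inventory=144 Payables=820 Revenue=-964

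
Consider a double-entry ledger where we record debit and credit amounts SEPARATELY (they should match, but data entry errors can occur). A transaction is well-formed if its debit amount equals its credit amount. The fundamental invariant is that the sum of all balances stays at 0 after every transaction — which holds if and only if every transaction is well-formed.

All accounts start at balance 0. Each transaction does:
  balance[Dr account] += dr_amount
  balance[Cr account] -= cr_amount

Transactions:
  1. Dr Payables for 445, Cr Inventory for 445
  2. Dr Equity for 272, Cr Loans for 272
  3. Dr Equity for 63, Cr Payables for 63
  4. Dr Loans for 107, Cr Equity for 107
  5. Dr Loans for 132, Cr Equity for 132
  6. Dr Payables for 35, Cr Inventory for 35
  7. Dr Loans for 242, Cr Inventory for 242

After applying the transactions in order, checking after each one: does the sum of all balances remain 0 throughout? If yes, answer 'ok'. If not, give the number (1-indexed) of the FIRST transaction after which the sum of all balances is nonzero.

After txn 1: dr=445 cr=445 sum_balances=0
After txn 2: dr=272 cr=272 sum_balances=0
After txn 3: dr=63 cr=63 sum_balances=0
After txn 4: dr=107 cr=107 sum_balances=0
After txn 5: dr=132 cr=132 sum_balances=0
After txn 6: dr=35 cr=35 sum_balances=0
After txn 7: dr=242 cr=242 sum_balances=0

Answer: ok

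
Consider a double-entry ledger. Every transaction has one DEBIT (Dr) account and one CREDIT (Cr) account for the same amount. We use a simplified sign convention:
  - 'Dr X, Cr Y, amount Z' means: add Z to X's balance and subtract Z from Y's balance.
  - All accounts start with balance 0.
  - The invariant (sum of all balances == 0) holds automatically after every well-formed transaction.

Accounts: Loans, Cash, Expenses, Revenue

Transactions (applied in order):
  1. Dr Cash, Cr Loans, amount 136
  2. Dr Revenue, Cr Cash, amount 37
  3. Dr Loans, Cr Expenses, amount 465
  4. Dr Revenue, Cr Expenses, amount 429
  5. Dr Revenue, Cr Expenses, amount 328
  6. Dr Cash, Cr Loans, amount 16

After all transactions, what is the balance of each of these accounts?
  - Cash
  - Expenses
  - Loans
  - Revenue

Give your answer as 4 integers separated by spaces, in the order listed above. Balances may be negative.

After txn 1 (Dr Cash, Cr Loans, amount 136): Cash=136 Loans=-136
After txn 2 (Dr Revenue, Cr Cash, amount 37): Cash=99 Loans=-136 Revenue=37
After txn 3 (Dr Loans, Cr Expenses, amount 465): Cash=99 Expenses=-465 Loans=329 Revenue=37
After txn 4 (Dr Revenue, Cr Expenses, amount 429): Cash=99 Expenses=-894 Loans=329 Revenue=466
After txn 5 (Dr Revenue, Cr Expenses, amount 328): Cash=99 Expenses=-1222 Loans=329 Revenue=794
After txn 6 (Dr Cash, Cr Loans, amount 16): Cash=115 Expenses=-1222 Loans=313 Revenue=794

Answer: 115 -1222 313 794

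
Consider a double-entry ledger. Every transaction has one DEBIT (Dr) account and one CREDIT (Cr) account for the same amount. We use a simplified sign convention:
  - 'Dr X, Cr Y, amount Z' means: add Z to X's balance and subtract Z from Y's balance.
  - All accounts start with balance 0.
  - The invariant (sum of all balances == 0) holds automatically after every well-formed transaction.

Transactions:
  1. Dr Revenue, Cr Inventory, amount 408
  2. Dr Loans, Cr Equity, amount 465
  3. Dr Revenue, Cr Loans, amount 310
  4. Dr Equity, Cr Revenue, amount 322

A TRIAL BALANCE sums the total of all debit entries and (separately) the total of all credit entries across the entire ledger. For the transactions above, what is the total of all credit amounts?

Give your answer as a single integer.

Answer: 1505

Derivation:
Txn 1: credit+=408
Txn 2: credit+=465
Txn 3: credit+=310
Txn 4: credit+=322
Total credits = 1505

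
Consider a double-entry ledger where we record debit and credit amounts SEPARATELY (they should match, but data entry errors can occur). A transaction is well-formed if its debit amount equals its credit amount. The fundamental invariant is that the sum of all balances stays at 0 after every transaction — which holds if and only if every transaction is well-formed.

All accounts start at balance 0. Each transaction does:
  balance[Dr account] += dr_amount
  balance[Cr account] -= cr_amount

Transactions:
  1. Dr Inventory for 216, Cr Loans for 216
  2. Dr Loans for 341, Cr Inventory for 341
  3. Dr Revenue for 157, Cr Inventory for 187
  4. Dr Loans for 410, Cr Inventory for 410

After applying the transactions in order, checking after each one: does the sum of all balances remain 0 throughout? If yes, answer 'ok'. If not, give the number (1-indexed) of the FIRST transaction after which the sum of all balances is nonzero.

After txn 1: dr=216 cr=216 sum_balances=0
After txn 2: dr=341 cr=341 sum_balances=0
After txn 3: dr=157 cr=187 sum_balances=-30
After txn 4: dr=410 cr=410 sum_balances=-30

Answer: 3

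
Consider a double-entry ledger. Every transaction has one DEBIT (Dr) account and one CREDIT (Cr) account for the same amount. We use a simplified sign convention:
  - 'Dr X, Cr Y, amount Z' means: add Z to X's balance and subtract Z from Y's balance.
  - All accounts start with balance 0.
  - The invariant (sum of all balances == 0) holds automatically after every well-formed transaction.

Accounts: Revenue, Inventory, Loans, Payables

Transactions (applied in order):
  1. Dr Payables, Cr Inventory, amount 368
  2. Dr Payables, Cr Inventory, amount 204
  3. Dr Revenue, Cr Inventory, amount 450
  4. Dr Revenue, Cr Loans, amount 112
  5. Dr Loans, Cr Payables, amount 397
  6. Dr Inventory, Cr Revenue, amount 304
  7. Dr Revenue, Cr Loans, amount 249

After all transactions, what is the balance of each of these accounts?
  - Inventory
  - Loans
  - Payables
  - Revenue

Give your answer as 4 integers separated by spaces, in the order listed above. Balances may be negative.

Answer: -718 36 175 507

Derivation:
After txn 1 (Dr Payables, Cr Inventory, amount 368): Inventory=-368 Payables=368
After txn 2 (Dr Payables, Cr Inventory, amount 204): Inventory=-572 Payables=572
After txn 3 (Dr Revenue, Cr Inventory, amount 450): Inventory=-1022 Payables=572 Revenue=450
After txn 4 (Dr Revenue, Cr Loans, amount 112): Inventory=-1022 Loans=-112 Payables=572 Revenue=562
After txn 5 (Dr Loans, Cr Payables, amount 397): Inventory=-1022 Loans=285 Payables=175 Revenue=562
After txn 6 (Dr Inventory, Cr Revenue, amount 304): Inventory=-718 Loans=285 Payables=175 Revenue=258
After txn 7 (Dr Revenue, Cr Loans, amount 249): Inventory=-718 Loans=36 Payables=175 Revenue=507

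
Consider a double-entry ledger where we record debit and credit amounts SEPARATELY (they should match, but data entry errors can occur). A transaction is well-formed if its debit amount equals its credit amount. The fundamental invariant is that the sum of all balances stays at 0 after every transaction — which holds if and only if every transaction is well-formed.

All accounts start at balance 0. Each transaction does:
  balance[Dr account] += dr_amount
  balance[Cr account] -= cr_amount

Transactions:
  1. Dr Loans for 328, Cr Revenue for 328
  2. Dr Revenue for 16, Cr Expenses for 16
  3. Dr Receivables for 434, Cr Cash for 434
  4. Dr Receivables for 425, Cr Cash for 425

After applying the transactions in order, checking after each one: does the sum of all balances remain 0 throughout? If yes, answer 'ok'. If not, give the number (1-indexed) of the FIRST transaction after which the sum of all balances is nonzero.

After txn 1: dr=328 cr=328 sum_balances=0
After txn 2: dr=16 cr=16 sum_balances=0
After txn 3: dr=434 cr=434 sum_balances=0
After txn 4: dr=425 cr=425 sum_balances=0

Answer: ok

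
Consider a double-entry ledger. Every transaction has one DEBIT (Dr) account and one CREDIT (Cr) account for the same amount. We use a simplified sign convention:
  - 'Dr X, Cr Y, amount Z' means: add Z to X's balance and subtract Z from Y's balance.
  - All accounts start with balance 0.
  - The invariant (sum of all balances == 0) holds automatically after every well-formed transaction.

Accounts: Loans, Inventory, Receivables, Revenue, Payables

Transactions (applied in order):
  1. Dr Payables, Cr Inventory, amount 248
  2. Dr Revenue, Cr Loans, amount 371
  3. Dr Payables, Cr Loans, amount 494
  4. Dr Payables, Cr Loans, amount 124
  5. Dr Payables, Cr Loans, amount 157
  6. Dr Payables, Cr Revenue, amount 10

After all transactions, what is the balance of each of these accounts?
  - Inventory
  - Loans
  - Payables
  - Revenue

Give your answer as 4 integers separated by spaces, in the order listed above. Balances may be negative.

Answer: -248 -1146 1033 361

Derivation:
After txn 1 (Dr Payables, Cr Inventory, amount 248): Inventory=-248 Payables=248
After txn 2 (Dr Revenue, Cr Loans, amount 371): Inventory=-248 Loans=-371 Payables=248 Revenue=371
After txn 3 (Dr Payables, Cr Loans, amount 494): Inventory=-248 Loans=-865 Payables=742 Revenue=371
After txn 4 (Dr Payables, Cr Loans, amount 124): Inventory=-248 Loans=-989 Payables=866 Revenue=371
After txn 5 (Dr Payables, Cr Loans, amount 157): Inventory=-248 Loans=-1146 Payables=1023 Revenue=371
After txn 6 (Dr Payables, Cr Revenue, amount 10): Inventory=-248 Loans=-1146 Payables=1033 Revenue=361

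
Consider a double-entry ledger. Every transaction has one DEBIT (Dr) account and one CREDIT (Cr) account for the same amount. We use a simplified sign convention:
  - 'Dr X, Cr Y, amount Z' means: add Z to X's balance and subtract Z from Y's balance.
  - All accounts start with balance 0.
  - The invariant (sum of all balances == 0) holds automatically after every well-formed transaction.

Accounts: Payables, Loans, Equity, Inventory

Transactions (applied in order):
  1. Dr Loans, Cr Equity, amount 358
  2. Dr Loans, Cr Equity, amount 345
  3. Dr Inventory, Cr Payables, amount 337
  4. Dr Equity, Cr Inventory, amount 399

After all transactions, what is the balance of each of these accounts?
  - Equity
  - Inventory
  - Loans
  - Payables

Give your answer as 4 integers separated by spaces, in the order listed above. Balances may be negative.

Answer: -304 -62 703 -337

Derivation:
After txn 1 (Dr Loans, Cr Equity, amount 358): Equity=-358 Loans=358
After txn 2 (Dr Loans, Cr Equity, amount 345): Equity=-703 Loans=703
After txn 3 (Dr Inventory, Cr Payables, amount 337): Equity=-703 Inventory=337 Loans=703 Payables=-337
After txn 4 (Dr Equity, Cr Inventory, amount 399): Equity=-304 Inventory=-62 Loans=703 Payables=-337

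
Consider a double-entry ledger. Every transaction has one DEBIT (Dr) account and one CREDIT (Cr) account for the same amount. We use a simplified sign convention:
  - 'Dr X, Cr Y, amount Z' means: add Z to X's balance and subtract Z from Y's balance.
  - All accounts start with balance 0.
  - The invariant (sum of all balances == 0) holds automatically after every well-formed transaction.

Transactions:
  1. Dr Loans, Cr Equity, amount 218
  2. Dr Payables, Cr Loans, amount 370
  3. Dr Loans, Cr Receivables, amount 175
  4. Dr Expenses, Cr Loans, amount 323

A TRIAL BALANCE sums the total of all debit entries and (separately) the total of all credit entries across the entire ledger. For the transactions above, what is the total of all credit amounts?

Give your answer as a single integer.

Txn 1: credit+=218
Txn 2: credit+=370
Txn 3: credit+=175
Txn 4: credit+=323
Total credits = 1086

Answer: 1086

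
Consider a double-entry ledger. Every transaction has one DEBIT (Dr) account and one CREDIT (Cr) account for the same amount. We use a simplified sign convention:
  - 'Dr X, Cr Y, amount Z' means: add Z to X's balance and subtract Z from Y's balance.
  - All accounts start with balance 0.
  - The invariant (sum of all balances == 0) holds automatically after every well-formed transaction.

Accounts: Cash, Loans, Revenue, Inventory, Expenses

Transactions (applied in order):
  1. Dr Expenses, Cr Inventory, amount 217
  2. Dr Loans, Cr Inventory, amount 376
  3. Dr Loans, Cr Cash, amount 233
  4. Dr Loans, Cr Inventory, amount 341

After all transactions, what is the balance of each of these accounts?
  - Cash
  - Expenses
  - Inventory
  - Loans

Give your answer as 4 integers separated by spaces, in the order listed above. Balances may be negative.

Answer: -233 217 -934 950

Derivation:
After txn 1 (Dr Expenses, Cr Inventory, amount 217): Expenses=217 Inventory=-217
After txn 2 (Dr Loans, Cr Inventory, amount 376): Expenses=217 Inventory=-593 Loans=376
After txn 3 (Dr Loans, Cr Cash, amount 233): Cash=-233 Expenses=217 Inventory=-593 Loans=609
After txn 4 (Dr Loans, Cr Inventory, amount 341): Cash=-233 Expenses=217 Inventory=-934 Loans=950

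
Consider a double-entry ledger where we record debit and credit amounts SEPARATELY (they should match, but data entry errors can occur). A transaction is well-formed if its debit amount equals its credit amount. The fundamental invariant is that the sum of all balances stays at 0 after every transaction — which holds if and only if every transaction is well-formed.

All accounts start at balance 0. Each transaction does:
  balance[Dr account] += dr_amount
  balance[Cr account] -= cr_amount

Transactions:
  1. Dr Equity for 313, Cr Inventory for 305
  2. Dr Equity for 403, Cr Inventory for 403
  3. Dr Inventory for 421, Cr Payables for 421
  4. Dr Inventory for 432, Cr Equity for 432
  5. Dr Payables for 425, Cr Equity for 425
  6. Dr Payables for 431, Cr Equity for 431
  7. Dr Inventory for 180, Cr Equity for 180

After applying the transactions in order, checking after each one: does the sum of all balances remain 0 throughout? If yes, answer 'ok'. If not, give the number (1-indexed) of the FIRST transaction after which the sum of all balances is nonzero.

Answer: 1

Derivation:
After txn 1: dr=313 cr=305 sum_balances=8
After txn 2: dr=403 cr=403 sum_balances=8
After txn 3: dr=421 cr=421 sum_balances=8
After txn 4: dr=432 cr=432 sum_balances=8
After txn 5: dr=425 cr=425 sum_balances=8
After txn 6: dr=431 cr=431 sum_balances=8
After txn 7: dr=180 cr=180 sum_balances=8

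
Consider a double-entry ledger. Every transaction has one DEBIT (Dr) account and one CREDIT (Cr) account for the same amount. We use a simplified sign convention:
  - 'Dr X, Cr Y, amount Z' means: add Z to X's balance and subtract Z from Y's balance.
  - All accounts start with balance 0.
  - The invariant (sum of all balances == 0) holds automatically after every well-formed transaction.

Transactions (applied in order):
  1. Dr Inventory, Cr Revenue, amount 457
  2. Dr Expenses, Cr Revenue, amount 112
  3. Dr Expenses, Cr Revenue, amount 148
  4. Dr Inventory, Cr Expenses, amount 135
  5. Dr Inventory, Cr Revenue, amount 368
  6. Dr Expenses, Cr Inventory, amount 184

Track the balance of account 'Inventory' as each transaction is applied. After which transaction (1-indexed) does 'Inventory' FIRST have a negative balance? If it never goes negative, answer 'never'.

Answer: never

Derivation:
After txn 1: Inventory=457
After txn 2: Inventory=457
After txn 3: Inventory=457
After txn 4: Inventory=592
After txn 5: Inventory=960
After txn 6: Inventory=776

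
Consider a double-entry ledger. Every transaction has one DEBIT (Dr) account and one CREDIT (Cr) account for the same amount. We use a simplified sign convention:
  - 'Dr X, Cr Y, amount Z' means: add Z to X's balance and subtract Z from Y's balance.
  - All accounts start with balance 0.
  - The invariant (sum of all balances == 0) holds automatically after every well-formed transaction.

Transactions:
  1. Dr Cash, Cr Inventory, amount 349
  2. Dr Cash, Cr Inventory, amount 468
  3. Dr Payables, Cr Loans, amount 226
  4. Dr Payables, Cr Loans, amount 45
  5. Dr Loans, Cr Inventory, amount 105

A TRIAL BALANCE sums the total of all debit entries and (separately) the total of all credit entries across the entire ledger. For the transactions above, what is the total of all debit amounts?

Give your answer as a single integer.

Txn 1: debit+=349
Txn 2: debit+=468
Txn 3: debit+=226
Txn 4: debit+=45
Txn 5: debit+=105
Total debits = 1193

Answer: 1193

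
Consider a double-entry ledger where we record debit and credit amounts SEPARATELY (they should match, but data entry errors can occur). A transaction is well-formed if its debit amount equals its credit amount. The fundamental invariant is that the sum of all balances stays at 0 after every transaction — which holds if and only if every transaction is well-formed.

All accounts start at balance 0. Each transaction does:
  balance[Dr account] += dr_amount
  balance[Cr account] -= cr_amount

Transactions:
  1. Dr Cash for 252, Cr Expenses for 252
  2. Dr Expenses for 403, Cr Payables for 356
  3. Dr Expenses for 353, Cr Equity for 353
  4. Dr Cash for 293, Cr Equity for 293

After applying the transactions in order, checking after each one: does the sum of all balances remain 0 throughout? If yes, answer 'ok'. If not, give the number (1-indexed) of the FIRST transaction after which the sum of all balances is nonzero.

After txn 1: dr=252 cr=252 sum_balances=0
After txn 2: dr=403 cr=356 sum_balances=47
After txn 3: dr=353 cr=353 sum_balances=47
After txn 4: dr=293 cr=293 sum_balances=47

Answer: 2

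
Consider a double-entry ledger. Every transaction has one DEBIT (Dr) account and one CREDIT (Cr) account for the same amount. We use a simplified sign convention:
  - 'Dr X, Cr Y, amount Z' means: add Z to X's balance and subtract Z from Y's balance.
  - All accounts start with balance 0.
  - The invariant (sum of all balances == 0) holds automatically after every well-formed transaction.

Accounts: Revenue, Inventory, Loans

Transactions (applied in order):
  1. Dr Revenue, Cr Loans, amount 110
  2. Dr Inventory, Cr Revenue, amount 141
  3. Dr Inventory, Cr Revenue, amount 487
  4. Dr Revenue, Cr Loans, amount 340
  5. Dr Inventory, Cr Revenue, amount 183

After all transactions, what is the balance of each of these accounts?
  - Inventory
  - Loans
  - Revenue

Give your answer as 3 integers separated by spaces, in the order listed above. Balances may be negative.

After txn 1 (Dr Revenue, Cr Loans, amount 110): Loans=-110 Revenue=110
After txn 2 (Dr Inventory, Cr Revenue, amount 141): Inventory=141 Loans=-110 Revenue=-31
After txn 3 (Dr Inventory, Cr Revenue, amount 487): Inventory=628 Loans=-110 Revenue=-518
After txn 4 (Dr Revenue, Cr Loans, amount 340): Inventory=628 Loans=-450 Revenue=-178
After txn 5 (Dr Inventory, Cr Revenue, amount 183): Inventory=811 Loans=-450 Revenue=-361

Answer: 811 -450 -361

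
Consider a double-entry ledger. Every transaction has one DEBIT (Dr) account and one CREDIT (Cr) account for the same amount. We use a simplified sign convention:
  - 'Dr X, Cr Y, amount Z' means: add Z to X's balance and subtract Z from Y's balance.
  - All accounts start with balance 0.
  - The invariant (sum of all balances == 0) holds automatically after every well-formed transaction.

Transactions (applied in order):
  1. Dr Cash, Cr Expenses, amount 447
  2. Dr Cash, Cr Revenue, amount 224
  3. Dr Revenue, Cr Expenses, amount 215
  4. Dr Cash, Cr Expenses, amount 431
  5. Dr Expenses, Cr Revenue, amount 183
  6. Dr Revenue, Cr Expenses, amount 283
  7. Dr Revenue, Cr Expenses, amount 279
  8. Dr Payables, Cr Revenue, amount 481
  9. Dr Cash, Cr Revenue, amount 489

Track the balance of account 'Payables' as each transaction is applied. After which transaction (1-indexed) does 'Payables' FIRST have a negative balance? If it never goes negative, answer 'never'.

Answer: never

Derivation:
After txn 1: Payables=0
After txn 2: Payables=0
After txn 3: Payables=0
After txn 4: Payables=0
After txn 5: Payables=0
After txn 6: Payables=0
After txn 7: Payables=0
After txn 8: Payables=481
After txn 9: Payables=481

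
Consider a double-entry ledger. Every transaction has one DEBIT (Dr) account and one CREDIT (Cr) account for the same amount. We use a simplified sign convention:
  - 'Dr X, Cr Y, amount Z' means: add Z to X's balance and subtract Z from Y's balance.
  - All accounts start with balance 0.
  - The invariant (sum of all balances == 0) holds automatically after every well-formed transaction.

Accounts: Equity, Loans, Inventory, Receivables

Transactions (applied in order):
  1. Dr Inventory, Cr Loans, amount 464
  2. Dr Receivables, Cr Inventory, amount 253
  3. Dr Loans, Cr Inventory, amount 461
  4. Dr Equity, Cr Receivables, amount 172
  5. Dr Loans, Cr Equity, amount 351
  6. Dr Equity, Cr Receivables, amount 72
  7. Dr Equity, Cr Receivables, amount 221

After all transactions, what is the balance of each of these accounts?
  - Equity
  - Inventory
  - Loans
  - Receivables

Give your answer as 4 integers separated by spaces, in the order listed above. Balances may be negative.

After txn 1 (Dr Inventory, Cr Loans, amount 464): Inventory=464 Loans=-464
After txn 2 (Dr Receivables, Cr Inventory, amount 253): Inventory=211 Loans=-464 Receivables=253
After txn 3 (Dr Loans, Cr Inventory, amount 461): Inventory=-250 Loans=-3 Receivables=253
After txn 4 (Dr Equity, Cr Receivables, amount 172): Equity=172 Inventory=-250 Loans=-3 Receivables=81
After txn 5 (Dr Loans, Cr Equity, amount 351): Equity=-179 Inventory=-250 Loans=348 Receivables=81
After txn 6 (Dr Equity, Cr Receivables, amount 72): Equity=-107 Inventory=-250 Loans=348 Receivables=9
After txn 7 (Dr Equity, Cr Receivables, amount 221): Equity=114 Inventory=-250 Loans=348 Receivables=-212

Answer: 114 -250 348 -212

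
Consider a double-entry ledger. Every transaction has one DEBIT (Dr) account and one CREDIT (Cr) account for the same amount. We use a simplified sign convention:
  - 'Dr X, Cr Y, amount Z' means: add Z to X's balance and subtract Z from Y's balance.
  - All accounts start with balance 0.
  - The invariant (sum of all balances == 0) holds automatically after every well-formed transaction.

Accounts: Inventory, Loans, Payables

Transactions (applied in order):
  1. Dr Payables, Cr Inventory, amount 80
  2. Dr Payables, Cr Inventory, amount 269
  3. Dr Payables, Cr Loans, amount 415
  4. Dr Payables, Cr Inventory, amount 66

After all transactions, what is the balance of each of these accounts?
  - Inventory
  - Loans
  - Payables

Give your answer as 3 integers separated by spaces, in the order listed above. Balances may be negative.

Answer: -415 -415 830

Derivation:
After txn 1 (Dr Payables, Cr Inventory, amount 80): Inventory=-80 Payables=80
After txn 2 (Dr Payables, Cr Inventory, amount 269): Inventory=-349 Payables=349
After txn 3 (Dr Payables, Cr Loans, amount 415): Inventory=-349 Loans=-415 Payables=764
After txn 4 (Dr Payables, Cr Inventory, amount 66): Inventory=-415 Loans=-415 Payables=830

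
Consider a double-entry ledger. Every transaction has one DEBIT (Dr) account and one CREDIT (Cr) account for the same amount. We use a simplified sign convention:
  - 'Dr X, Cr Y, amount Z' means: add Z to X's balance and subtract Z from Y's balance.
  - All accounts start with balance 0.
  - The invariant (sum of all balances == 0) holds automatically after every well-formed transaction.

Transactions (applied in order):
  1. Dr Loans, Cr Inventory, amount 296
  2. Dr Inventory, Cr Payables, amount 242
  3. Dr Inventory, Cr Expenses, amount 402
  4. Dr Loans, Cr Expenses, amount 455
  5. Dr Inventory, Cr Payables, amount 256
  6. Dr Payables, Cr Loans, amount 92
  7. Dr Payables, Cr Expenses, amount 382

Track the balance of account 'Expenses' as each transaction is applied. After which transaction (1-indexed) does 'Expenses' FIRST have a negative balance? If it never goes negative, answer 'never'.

Answer: 3

Derivation:
After txn 1: Expenses=0
After txn 2: Expenses=0
After txn 3: Expenses=-402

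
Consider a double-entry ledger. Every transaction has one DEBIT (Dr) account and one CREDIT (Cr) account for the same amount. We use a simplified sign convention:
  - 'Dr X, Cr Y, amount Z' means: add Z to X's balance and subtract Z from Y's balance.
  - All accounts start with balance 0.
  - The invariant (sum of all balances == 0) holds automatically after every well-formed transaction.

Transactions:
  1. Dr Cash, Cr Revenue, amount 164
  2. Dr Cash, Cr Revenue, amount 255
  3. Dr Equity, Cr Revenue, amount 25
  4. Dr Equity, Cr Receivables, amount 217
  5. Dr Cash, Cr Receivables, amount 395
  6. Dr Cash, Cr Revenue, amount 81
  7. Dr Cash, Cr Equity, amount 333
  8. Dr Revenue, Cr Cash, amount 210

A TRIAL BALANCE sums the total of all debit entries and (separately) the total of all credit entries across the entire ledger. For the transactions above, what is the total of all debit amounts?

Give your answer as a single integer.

Answer: 1680

Derivation:
Txn 1: debit+=164
Txn 2: debit+=255
Txn 3: debit+=25
Txn 4: debit+=217
Txn 5: debit+=395
Txn 6: debit+=81
Txn 7: debit+=333
Txn 8: debit+=210
Total debits = 1680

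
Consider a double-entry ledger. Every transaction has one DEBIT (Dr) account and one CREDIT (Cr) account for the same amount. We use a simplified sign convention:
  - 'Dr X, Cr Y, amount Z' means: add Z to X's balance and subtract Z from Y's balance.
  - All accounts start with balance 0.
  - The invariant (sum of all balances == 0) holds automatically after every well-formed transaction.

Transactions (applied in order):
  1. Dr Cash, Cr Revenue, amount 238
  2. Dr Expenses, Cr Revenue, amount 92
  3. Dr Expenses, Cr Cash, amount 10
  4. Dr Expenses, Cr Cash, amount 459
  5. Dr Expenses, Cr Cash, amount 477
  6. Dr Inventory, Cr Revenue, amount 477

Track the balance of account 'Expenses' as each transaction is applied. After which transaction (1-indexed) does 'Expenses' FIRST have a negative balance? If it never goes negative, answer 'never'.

After txn 1: Expenses=0
After txn 2: Expenses=92
After txn 3: Expenses=102
After txn 4: Expenses=561
After txn 5: Expenses=1038
After txn 6: Expenses=1038

Answer: never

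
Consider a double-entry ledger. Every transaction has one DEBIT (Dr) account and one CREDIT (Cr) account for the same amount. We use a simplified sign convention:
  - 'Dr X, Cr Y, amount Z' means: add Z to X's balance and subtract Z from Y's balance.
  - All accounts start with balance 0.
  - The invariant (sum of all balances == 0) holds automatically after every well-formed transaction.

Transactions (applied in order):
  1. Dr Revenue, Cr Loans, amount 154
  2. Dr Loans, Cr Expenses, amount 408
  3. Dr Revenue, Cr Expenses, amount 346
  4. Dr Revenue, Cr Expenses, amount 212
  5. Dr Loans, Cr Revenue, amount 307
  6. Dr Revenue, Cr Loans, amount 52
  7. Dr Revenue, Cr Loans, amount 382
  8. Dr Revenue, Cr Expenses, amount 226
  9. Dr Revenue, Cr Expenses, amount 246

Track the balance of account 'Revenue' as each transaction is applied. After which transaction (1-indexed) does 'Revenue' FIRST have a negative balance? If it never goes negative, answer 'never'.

After txn 1: Revenue=154
After txn 2: Revenue=154
After txn 3: Revenue=500
After txn 4: Revenue=712
After txn 5: Revenue=405
After txn 6: Revenue=457
After txn 7: Revenue=839
After txn 8: Revenue=1065
After txn 9: Revenue=1311

Answer: never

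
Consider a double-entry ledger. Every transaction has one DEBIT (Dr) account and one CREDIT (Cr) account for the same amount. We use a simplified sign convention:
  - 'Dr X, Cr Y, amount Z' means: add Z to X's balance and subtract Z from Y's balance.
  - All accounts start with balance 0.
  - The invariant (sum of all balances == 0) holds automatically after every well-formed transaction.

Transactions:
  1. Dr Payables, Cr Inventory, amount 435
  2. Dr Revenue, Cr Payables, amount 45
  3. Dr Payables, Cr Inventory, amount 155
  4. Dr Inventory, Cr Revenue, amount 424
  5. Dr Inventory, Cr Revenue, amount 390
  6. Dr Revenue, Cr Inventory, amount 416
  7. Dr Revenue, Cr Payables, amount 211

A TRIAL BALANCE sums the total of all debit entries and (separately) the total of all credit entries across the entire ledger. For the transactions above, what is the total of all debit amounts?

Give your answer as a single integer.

Answer: 2076

Derivation:
Txn 1: debit+=435
Txn 2: debit+=45
Txn 3: debit+=155
Txn 4: debit+=424
Txn 5: debit+=390
Txn 6: debit+=416
Txn 7: debit+=211
Total debits = 2076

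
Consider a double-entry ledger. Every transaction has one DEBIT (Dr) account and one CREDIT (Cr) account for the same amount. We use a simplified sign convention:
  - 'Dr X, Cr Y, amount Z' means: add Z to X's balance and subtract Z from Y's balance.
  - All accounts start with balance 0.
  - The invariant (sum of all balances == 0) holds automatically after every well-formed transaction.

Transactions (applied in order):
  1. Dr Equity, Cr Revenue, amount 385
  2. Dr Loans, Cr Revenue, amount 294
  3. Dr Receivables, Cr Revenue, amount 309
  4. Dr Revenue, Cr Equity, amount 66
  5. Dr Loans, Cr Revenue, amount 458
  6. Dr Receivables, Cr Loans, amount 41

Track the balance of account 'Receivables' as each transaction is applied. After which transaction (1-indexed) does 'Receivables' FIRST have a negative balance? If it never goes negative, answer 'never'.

After txn 1: Receivables=0
After txn 2: Receivables=0
After txn 3: Receivables=309
After txn 4: Receivables=309
After txn 5: Receivables=309
After txn 6: Receivables=350

Answer: never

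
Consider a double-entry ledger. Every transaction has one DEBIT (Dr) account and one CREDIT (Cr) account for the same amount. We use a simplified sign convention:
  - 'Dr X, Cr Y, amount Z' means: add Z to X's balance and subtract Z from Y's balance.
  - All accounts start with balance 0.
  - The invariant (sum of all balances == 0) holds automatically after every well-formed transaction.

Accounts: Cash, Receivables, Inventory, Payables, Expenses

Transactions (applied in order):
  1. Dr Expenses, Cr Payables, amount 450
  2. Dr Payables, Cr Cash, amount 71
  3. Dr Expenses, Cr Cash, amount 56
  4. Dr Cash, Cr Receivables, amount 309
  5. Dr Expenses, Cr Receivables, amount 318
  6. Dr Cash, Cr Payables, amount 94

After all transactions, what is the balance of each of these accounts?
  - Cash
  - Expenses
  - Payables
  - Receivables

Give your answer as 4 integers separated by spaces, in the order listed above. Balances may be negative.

Answer: 276 824 -473 -627

Derivation:
After txn 1 (Dr Expenses, Cr Payables, amount 450): Expenses=450 Payables=-450
After txn 2 (Dr Payables, Cr Cash, amount 71): Cash=-71 Expenses=450 Payables=-379
After txn 3 (Dr Expenses, Cr Cash, amount 56): Cash=-127 Expenses=506 Payables=-379
After txn 4 (Dr Cash, Cr Receivables, amount 309): Cash=182 Expenses=506 Payables=-379 Receivables=-309
After txn 5 (Dr Expenses, Cr Receivables, amount 318): Cash=182 Expenses=824 Payables=-379 Receivables=-627
After txn 6 (Dr Cash, Cr Payables, amount 94): Cash=276 Expenses=824 Payables=-473 Receivables=-627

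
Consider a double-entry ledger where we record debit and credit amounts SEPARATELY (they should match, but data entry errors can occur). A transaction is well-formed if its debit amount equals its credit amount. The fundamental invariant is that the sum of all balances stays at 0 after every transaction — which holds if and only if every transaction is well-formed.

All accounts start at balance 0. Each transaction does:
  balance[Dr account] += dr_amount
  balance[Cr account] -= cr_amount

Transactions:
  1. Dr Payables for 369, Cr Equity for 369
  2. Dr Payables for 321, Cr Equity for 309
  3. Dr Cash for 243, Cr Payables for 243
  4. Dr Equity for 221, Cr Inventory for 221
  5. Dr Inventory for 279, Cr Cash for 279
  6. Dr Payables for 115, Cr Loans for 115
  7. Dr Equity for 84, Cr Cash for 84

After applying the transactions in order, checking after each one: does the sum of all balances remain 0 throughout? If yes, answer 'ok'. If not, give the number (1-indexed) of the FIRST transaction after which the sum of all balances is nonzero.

After txn 1: dr=369 cr=369 sum_balances=0
After txn 2: dr=321 cr=309 sum_balances=12
After txn 3: dr=243 cr=243 sum_balances=12
After txn 4: dr=221 cr=221 sum_balances=12
After txn 5: dr=279 cr=279 sum_balances=12
After txn 6: dr=115 cr=115 sum_balances=12
After txn 7: dr=84 cr=84 sum_balances=12

Answer: 2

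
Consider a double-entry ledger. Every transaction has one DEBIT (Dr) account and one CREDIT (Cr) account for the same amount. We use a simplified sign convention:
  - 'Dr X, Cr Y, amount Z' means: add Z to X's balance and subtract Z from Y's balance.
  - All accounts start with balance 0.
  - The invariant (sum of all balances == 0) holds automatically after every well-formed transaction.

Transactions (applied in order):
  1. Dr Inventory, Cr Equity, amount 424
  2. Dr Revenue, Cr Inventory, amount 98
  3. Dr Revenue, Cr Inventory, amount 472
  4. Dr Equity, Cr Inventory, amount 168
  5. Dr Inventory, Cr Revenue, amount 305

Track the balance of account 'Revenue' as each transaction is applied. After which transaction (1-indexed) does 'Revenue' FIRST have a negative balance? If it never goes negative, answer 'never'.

Answer: never

Derivation:
After txn 1: Revenue=0
After txn 2: Revenue=98
After txn 3: Revenue=570
After txn 4: Revenue=570
After txn 5: Revenue=265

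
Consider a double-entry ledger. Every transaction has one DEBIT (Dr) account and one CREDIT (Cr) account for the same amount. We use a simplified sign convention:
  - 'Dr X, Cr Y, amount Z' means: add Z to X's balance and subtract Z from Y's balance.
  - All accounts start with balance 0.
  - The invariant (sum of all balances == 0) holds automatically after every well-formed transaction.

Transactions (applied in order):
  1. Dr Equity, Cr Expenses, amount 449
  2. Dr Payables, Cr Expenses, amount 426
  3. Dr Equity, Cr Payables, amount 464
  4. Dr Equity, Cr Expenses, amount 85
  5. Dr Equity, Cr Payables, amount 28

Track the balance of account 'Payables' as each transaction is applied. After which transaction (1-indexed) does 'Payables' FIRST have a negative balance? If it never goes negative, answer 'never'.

After txn 1: Payables=0
After txn 2: Payables=426
After txn 3: Payables=-38

Answer: 3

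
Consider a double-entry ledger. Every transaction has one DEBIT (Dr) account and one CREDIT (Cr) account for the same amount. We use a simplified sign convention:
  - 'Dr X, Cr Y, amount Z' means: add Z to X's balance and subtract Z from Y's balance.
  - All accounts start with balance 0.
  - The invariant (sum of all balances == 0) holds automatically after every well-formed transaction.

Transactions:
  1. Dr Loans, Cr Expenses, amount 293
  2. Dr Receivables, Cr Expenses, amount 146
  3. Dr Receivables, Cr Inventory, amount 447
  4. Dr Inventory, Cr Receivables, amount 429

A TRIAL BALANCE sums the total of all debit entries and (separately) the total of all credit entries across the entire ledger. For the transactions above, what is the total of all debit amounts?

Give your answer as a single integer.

Txn 1: debit+=293
Txn 2: debit+=146
Txn 3: debit+=447
Txn 4: debit+=429
Total debits = 1315

Answer: 1315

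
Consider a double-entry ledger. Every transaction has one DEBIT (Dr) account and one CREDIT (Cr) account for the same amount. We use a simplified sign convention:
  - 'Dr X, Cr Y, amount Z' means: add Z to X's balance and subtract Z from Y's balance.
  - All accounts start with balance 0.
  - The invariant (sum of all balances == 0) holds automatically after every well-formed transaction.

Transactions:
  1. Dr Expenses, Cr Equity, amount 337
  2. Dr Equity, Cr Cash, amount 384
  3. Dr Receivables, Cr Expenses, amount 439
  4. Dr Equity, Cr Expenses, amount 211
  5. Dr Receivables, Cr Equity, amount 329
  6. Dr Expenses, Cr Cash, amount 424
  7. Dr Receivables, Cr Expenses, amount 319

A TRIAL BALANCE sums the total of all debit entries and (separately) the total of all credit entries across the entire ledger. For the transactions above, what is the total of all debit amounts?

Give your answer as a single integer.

Answer: 2443

Derivation:
Txn 1: debit+=337
Txn 2: debit+=384
Txn 3: debit+=439
Txn 4: debit+=211
Txn 5: debit+=329
Txn 6: debit+=424
Txn 7: debit+=319
Total debits = 2443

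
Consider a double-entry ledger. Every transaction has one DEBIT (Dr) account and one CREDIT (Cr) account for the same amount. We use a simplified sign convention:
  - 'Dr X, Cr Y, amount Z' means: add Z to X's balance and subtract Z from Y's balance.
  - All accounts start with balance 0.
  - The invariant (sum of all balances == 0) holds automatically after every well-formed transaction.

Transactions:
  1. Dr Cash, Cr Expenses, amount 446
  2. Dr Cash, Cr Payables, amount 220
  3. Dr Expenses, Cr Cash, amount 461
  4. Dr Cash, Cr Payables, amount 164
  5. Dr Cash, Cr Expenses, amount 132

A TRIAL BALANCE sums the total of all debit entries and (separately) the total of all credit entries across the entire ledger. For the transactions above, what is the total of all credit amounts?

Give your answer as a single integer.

Txn 1: credit+=446
Txn 2: credit+=220
Txn 3: credit+=461
Txn 4: credit+=164
Txn 5: credit+=132
Total credits = 1423

Answer: 1423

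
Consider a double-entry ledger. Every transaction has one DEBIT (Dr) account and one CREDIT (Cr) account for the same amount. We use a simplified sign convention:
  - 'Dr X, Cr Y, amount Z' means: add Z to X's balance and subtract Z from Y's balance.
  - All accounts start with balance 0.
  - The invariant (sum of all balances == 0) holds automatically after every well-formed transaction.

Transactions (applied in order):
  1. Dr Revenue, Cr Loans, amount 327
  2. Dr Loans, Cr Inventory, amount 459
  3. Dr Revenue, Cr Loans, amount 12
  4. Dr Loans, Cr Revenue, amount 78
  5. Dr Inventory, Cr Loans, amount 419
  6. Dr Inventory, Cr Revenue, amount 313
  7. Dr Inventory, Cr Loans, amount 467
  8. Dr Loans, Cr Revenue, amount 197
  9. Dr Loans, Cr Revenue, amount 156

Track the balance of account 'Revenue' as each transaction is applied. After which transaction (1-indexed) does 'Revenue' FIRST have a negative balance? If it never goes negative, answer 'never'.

Answer: 6

Derivation:
After txn 1: Revenue=327
After txn 2: Revenue=327
After txn 3: Revenue=339
After txn 4: Revenue=261
After txn 5: Revenue=261
After txn 6: Revenue=-52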